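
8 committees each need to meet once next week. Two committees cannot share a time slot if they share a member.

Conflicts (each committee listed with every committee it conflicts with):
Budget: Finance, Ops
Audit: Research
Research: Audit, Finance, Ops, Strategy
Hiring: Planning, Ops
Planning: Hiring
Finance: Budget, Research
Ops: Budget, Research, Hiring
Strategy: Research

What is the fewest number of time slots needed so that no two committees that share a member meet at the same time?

2

Research and Finance conflict, so at least 2 time slots are needed.
2 time slots suffice: time slot 1 → {Budget, Research, Hiring}; time slot 2 → {Audit, Planning, Finance, Ops, Strategy}. Every pair that conflicts lands in different time slots.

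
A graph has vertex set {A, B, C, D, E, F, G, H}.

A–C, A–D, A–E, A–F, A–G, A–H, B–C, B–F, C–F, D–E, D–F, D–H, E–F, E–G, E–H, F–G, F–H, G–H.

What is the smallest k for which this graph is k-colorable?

A, D, E, F, H are pairwise adjacent (a clique of size 5), so at least 5 colors are needed.
5 colors suffice: color 1 → {F}; color 2 → {A, B}; color 3 → {C, E}; color 4 → {H}; color 5 → {D, G}. No two adjacent vertices share a color.

5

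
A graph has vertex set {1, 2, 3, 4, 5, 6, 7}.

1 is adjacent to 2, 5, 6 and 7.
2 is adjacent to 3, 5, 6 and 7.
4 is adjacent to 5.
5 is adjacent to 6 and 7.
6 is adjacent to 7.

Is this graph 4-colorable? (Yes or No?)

No

1, 2, 5, 6, 7 form a clique, so at least 5 colors are needed.
So 4 colors are not enough.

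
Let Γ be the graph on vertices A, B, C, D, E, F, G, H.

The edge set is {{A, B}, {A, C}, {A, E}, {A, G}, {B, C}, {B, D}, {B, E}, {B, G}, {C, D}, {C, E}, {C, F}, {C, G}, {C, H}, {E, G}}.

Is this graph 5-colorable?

The chromatic number is 5. A, B, C, E, G are mutually adjacent (a clique of size 5), so at least 5 colors are needed.
5 colors suffice: A=green, B=blue, C=red, D=green, E=purple, F=blue, G=yellow, H=blue.
That is already a proper 5-coloring.

Yes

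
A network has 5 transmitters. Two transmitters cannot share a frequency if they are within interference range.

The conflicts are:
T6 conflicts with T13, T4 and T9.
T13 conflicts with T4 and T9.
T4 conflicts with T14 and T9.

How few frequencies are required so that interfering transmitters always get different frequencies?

T6, T13, T4, T9 are mutually in conflict, so at least 4 frequencies are needed.
4 frequencies suffice: T6=2, T13=4, T4=1, T14=2, T9=3. Each listed conflict is separated.

4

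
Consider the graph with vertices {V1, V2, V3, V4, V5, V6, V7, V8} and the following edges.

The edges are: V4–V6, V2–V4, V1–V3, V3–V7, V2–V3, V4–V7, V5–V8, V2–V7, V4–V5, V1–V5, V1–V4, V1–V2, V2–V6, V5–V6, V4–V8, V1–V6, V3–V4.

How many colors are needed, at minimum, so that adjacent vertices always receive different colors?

4

V1, V4, V5, V6 are mutually adjacent (a clique of size 4), so at least 4 colors are needed.
4 colors suffice: color red → {V4}; color blue → {V1, V7, V8}; color green → {V2, V5}; color yellow → {V3, V6}. Every edge joins two different colors.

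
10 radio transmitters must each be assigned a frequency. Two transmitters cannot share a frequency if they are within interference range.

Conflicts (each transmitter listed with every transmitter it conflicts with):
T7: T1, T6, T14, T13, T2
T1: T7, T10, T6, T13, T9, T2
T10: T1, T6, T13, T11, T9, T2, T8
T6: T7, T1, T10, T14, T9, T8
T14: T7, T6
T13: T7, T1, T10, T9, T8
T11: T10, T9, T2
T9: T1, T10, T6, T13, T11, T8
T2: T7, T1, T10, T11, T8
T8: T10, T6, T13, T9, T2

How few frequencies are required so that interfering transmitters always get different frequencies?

4

T1, T10, T13, T9 are mutually in conflict, so at least 4 frequencies are needed.
4 frequencies suffice: frequency 1 → {T7, T10}; frequency 2 → {T1, T14, T11, T8}; frequency 3 → {T6, T13, T2}; frequency 4 → {T9}. Each listed conflict is separated.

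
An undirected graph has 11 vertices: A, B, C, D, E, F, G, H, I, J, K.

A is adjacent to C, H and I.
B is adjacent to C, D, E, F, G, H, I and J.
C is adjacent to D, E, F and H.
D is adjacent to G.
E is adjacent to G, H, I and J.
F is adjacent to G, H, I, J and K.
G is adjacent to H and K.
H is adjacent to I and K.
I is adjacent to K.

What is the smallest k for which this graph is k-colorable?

B, C, F, H are mutually adjacent (a clique of size 4), so at least 4 colors are needed.
4 colors suffice: color 1 → {A, B, K}; color 2 → {D, H, J}; color 3 → {E, F}; color 4 → {C, G, I}. Each edge has distinct colors on its endpoints.

4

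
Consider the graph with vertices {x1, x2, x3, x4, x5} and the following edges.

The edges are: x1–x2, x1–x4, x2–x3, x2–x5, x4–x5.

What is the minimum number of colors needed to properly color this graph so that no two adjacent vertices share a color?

2

x2 and x5 are adjacent, so at least 2 colors are needed.
2 colors suffice: color 1 → {x2, x4}; color 2 → {x1, x3, x5}. Each edge has distinct colors on its endpoints.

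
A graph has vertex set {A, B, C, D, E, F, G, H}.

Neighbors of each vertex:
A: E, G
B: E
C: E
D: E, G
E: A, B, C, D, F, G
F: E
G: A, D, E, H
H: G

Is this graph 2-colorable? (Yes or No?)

No

A, E, G are mutually adjacent, so at least 3 colors are needed.
So 2 colors are not enough.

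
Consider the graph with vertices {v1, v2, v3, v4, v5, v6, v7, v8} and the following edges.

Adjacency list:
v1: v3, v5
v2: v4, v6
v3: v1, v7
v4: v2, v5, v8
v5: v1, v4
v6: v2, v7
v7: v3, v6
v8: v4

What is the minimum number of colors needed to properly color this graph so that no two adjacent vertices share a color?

The cycle v6-v2-v4-v5-v1-v3-v7-v6 has odd length 7, so it cannot be 2-colored; at least 3 colors are needed.
One proper 3-coloring: v1=R, v2=G, v3=B, v4=R, v5=B, v6=B, v7=R, v8=B. Every edge joins two different colors.

3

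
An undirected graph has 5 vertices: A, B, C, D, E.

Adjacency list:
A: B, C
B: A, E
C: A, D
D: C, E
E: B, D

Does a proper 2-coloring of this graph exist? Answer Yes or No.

The cycle A-C-D-E-B-A has odd length 5, so it cannot be 2-colored; at least 3 colors are needed.
So 2 colors are not enough.

No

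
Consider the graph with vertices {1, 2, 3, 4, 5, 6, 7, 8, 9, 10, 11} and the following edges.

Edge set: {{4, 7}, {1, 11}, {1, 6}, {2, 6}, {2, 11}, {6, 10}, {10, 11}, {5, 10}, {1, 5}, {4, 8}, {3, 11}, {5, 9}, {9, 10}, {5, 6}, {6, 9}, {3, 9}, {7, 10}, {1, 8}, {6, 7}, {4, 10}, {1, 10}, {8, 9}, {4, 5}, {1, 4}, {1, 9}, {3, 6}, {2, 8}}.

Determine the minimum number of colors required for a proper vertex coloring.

5

1, 5, 6, 9, 10 form a clique, so at least 5 colors are needed.
One proper 5-coloring: 1=green, 2=green, 3=blue, 4=red, 5=purple, 6=red, 7=green, 8=blue, 9=yellow, 10=blue, 11=red. Each edge has distinct colors on its endpoints.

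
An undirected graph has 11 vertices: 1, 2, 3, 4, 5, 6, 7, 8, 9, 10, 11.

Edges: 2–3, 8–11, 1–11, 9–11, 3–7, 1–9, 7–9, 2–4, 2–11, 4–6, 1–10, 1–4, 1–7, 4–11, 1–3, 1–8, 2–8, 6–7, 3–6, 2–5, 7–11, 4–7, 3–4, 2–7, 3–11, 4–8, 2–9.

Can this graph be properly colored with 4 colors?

2, 3, 4, 7, 11 are mutually adjacent (a clique of size 5), so at least 5 colors are needed.
So 4 colors are not enough.

No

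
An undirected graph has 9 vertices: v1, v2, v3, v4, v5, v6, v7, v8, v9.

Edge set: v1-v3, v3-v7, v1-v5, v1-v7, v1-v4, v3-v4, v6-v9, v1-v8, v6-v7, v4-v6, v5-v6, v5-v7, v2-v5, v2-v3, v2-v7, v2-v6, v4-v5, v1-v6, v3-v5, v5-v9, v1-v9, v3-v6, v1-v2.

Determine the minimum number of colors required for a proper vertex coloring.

6

v1, v2, v3, v5, v6, v7 form a clique, so at least 6 colors are needed.
6 colors suffice: color 1 → {v1}; color 2 → {v6, v8}; color 3 → {v5}; color 4 → {v3, v9}; color 5 → {v2, v4}; color 6 → {v7}. Each edge has distinct colors on its endpoints.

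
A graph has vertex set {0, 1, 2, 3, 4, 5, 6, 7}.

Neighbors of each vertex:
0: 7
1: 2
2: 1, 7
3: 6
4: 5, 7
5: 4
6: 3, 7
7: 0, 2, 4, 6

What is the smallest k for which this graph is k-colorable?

2

4 and 5 are adjacent, so at least 2 colors are needed.
2 colors suffice: color a → {1, 3, 5, 7}; color b → {0, 2, 4, 6}. Each edge has distinct colors on its endpoints.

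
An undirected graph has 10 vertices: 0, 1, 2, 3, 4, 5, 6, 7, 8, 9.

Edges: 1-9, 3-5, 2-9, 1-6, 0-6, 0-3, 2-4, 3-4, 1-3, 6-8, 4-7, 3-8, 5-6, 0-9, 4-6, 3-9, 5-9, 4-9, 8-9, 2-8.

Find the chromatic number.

3, 8, 9 are pairwise adjacent, so at least 3 colors are needed.
3 colors suffice: color a → {6, 7, 9}; color b → {2, 3}; color c → {0, 1, 4, 5, 8}. No two adjacent vertices share a color.

3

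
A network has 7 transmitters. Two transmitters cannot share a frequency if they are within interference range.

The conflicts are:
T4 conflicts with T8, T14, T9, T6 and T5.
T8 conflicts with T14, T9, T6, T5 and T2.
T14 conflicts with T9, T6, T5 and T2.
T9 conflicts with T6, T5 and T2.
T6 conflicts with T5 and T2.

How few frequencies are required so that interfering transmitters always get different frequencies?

T4, T8, T14, T9, T6, T5 all conflict with each other, so at least 6 frequencies are needed.
6 frequencies suffice: frequency 1 → {T8}; frequency 2 → {T14}; frequency 3 → {T9}; frequency 4 → {T6}; frequency 5 → {T4, T2}; frequency 6 → {T5}. No two conflicting transmitters share a frequency.

6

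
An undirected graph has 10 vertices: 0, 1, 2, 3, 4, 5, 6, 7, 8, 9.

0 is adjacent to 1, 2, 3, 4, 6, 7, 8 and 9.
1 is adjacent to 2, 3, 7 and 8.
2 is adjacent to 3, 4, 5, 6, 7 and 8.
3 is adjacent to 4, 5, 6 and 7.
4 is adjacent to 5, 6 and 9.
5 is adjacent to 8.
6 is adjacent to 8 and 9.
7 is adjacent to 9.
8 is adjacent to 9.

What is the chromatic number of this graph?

0, 1, 2, 3, 7 are mutually adjacent (a clique of size 5), so at least 5 colors are needed.
A valid assignment using 5 colors: 0=blue, 1=yellow, 2=red, 3=green, 4=yellow, 5=blue, 6=purple, 7=purple, 8=green, 9=red. No two adjacent vertices share a color.

5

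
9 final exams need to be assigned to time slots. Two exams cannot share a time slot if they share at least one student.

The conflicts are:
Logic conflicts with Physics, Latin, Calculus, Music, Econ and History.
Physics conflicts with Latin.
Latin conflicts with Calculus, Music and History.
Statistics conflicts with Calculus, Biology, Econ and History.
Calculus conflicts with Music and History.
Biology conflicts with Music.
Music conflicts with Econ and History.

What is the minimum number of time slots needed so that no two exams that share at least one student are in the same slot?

Logic, Latin, Calculus, Music, History all conflict with each other, so at least 5 time slots are needed.
5 time slots suffice: time slot 1 → {Physics, Statistics, Music}; time slot 2 → {Logic, Biology}; time slot 3 → {Calculus, Econ}; time slot 4 → {Latin}; time slot 5 → {History}. Each listed conflict is separated.

5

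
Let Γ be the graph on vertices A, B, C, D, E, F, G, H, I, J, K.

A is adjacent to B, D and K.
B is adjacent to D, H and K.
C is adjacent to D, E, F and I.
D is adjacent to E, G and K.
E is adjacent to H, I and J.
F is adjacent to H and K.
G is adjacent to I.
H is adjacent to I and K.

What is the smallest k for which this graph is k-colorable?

A, B, D, K are mutually adjacent (a clique of size 4), so at least 4 colors are needed.
A valid assignment using 4 colors: A=4, B=3, C=3, D=1, E=2, F=4, G=2, H=1, I=4, J=1, K=2. Each edge has distinct colors on its endpoints.

4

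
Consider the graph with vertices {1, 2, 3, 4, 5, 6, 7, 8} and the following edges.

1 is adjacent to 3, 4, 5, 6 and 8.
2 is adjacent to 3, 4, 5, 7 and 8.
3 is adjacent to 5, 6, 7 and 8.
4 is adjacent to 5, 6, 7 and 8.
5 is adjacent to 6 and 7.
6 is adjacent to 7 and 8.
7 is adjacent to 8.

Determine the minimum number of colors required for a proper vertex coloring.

2, 3, 5, 7 form a clique, so at least 4 colors are needed.
A valid assignment using 4 colors: 1=red, 2=yellow, 3=green, 4=green, 5=blue, 6=yellow, 7=red, 8=blue. Every edge joins two different colors.

4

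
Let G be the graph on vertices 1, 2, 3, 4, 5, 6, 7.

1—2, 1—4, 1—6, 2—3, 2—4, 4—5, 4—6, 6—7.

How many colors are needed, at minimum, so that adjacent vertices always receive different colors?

3

1, 4, 6 are mutually adjacent, so at least 3 colors are needed.
3 colors suffice: color red → {3, 4, 7}; color blue → {1, 5}; color green → {2, 6}. Every edge joins two different colors.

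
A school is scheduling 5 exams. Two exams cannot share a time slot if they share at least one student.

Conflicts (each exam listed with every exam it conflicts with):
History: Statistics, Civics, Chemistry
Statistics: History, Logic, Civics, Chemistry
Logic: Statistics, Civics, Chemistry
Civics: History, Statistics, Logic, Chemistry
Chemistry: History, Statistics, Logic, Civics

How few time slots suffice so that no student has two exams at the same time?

4

Statistics, Logic, Civics, Chemistry pairwise conflict, so at least 4 time slots are needed.
4 time slots suffice: time slot 1 → {Chemistry}; time slot 2 → {Civics}; time slot 3 → {Statistics}; time slot 4 → {History, Logic}. Every pair that conflicts lands in different time slots.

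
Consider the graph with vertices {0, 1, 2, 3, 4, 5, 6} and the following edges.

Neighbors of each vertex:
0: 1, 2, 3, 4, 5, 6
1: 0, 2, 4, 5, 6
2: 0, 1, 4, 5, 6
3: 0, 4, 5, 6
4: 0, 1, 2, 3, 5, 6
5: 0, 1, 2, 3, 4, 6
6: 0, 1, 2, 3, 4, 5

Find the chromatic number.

6

0, 1, 2, 4, 5, 6 are mutually adjacent (a clique of size 6), so at least 6 colors are needed.
One proper 6-coloring: 0=green, 1=orange, 2=purple, 3=purple, 4=yellow, 5=red, 6=blue. No two adjacent vertices share a color.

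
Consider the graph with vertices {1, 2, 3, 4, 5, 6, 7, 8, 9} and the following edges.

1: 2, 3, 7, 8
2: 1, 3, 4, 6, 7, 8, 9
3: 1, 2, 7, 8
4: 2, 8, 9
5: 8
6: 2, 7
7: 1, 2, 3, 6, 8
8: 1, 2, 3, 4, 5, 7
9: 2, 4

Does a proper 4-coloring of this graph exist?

No

1, 2, 3, 7, 8 are mutually adjacent (a clique of size 5), so at least 5 colors are needed.
So 4 colors are not enough.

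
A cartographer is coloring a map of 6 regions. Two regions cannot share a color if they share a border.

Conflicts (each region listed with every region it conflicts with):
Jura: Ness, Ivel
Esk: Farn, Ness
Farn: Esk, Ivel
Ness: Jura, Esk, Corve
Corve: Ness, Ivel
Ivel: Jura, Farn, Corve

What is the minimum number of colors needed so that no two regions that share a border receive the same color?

3

The cycle Esk-Ness-Corve-Ivel-Farn-Esk has odd length 5, so it cannot be 2-colored; at least 3 colors are needed.
3 colors suffice: color 1 → {Ness, Ivel}; color 2 → {Jura, Farn, Corve}; color 3 → {Esk}. Every pair that conflicts lands in different colors.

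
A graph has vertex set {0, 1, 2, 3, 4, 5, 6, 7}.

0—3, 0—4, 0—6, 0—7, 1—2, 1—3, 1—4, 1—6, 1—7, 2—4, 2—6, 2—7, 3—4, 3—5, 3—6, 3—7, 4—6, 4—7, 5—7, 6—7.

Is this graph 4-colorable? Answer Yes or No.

No

1, 2, 4, 6, 7 form a clique, so at least 5 colors are needed.
So 4 colors are not enough.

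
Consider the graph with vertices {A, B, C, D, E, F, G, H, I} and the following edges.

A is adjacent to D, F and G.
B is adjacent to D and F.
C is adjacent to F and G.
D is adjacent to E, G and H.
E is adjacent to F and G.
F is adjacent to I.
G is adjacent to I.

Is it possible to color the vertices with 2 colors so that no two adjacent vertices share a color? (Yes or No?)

No

D, E, G form a triangle, so at least 3 colors are needed.
So 2 colors are not enough.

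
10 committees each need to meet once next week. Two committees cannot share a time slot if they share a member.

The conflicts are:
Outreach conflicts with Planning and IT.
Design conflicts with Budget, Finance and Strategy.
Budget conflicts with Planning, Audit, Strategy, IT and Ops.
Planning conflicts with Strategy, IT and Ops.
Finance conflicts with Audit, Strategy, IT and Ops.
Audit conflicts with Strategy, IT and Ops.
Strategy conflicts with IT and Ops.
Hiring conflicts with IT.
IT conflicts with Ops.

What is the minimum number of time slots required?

5

Finance, Audit, Strategy, IT, Ops pairwise conflict, so at least 5 time slots are needed.
5 time slots suffice: Outreach=2, Design=1, Budget=4, Planning=5, Finance=4, Audit=5, Strategy=2, Hiring=2, IT=1, Ops=3. Each listed conflict is separated.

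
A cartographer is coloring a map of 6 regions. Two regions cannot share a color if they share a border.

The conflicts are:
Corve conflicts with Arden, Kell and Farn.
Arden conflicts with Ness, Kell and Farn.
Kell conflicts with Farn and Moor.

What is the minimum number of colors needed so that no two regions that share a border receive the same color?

Corve, Arden, Kell, Farn are mutually in conflict, so at least 4 colors are needed.
One proper 4-coloring: Corve=3, Arden=2, Ness=1, Kell=1, Farn=4, Moor=2. Every pair that conflicts lands in different colors.

4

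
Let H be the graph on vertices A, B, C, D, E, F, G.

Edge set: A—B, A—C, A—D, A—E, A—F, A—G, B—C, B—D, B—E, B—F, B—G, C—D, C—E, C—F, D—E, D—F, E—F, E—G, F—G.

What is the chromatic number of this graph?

6

A, B, C, D, E, F are mutually adjacent (a clique of size 6), so at least 6 colors are needed.
6 colors suffice: color 1 → {F}; color 2 → {E}; color 3 → {B}; color 4 → {A}; color 5 → {D, G}; color 6 → {C}. Every edge joins two different colors.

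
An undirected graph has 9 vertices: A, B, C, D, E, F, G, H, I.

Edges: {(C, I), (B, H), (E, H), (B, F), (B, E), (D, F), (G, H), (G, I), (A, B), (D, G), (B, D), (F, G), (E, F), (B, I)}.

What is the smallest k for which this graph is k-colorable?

3

B, E, F are mutually adjacent, so at least 3 colors are needed.
One proper 3-coloring: A=blue, B=red, C=red, D=green, E=green, F=blue, G=red, H=blue, I=blue. No two adjacent vertices share a color.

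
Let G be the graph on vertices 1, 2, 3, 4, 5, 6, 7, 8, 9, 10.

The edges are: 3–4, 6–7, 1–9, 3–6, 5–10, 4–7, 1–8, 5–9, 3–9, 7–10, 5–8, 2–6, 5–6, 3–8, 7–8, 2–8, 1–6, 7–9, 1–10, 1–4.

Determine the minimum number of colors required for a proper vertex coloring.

2

5 and 6 are adjacent, so at least 2 colors are needed.
2 colors suffice: color a → {1, 2, 3, 5, 7}; color b → {4, 6, 8, 9, 10}. Each edge has distinct colors on its endpoints.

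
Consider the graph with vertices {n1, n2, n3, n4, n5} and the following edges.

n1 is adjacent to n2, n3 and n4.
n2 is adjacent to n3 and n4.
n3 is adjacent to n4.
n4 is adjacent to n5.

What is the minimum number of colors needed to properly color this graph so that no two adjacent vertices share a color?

n1, n2, n3, n4 form a clique, so at least 4 colors are needed.
A valid assignment using 4 colors: n1=2, n2=4, n3=3, n4=1, n5=2. Each edge has distinct colors on its endpoints.

4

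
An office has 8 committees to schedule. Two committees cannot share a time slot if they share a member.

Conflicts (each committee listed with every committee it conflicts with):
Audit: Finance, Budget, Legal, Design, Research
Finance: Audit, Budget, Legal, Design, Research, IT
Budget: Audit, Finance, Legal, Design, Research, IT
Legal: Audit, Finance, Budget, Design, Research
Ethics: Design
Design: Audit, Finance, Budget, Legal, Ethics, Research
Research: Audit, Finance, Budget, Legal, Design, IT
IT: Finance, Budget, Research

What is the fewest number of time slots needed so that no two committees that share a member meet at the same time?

Audit, Finance, Budget, Legal, Design, Research all conflict with each other, so at least 6 time slots are needed.
6 time slots suffice: time slot 1 → {Ethics, Research}; time slot 2 → {Finance}; time slot 3 → {Budget}; time slot 4 → {Design, IT}; time slot 5 → {Audit}; time slot 6 → {Legal}. Each listed conflict is separated.

6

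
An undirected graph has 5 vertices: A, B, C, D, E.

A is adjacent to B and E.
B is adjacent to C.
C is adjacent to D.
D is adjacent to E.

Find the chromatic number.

3

The cycle A-B-C-D-E-A has odd length 5, so it cannot be 2-colored; at least 3 colors are needed.
3 colors suffice: color 1 → {C, E}; color 2 → {B, D}; color 3 → {A}. Every edge joins two different colors.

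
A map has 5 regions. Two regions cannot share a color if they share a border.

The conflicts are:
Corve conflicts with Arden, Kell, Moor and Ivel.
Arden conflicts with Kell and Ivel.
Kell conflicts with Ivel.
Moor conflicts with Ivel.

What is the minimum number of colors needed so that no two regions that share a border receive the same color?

4

Corve, Arden, Kell, Ivel all conflict with each other, so at least 4 colors are needed.
4 colors suffice: Corve=2, Arden=3, Kell=4, Moor=3, Ivel=1. Every pair that conflicts lands in different colors.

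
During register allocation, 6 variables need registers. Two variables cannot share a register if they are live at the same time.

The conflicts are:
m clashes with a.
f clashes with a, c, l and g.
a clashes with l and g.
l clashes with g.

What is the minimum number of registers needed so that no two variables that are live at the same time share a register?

4

f, a, l, g pairwise conflict, so at least 4 registers are needed.
A valid assignment using 4 registers: m=1, f=1, a=2, c=2, l=3, g=4. Each listed conflict is separated.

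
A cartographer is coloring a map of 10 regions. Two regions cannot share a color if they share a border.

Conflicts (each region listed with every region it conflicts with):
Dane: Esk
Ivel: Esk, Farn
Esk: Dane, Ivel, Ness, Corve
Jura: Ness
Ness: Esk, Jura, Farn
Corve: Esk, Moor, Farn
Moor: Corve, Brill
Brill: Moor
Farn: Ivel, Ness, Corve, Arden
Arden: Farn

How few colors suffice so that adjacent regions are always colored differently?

Farn and Arden conflict, so at least 2 colors are needed.
One proper 2-coloring: Dane=2, Ivel=2, Esk=1, Jura=1, Ness=2, Corve=2, Moor=1, Brill=2, Farn=1, Arden=2. Each listed conflict is separated.

2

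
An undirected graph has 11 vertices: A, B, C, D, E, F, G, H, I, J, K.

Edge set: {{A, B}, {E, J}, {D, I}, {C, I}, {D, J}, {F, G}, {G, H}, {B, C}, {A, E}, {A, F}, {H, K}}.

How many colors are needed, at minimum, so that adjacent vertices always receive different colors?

The cycle I-C-B-A-E-J-D-I has odd length 7, so it cannot be 2-colored; at least 3 colors are needed.
3 colors suffice: color red → {A, H, I, J}; color blue → {C, D, E, F, K}; color green → {B, G}. Every edge joins two different colors.

3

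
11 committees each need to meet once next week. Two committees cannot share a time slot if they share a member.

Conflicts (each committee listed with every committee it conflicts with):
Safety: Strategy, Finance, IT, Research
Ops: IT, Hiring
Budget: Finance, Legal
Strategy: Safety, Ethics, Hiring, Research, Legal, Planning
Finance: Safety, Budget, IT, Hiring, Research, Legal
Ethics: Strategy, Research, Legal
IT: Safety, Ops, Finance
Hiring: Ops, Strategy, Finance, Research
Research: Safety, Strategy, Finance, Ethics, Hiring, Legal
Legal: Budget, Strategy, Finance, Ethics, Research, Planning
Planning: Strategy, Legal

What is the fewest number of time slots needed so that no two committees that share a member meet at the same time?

Strategy, Ethics, Research, Legal pairwise conflict, so at least 4 time slots are needed.
4 time slots suffice: time slot 1 → {Ops, Strategy, Finance}; time slot 2 → {Budget, IT, Research, Planning}; time slot 3 → {Safety, Hiring, Legal}; time slot 4 → {Ethics}. Every pair that conflicts lands in different time slots.

4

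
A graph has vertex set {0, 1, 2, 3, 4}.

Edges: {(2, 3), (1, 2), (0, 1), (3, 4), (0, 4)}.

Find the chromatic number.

The cycle 1-2-3-4-0-1 has odd length 5, so it cannot be 2-colored; at least 3 colors are needed.
3 colors suffice: color red → {0, 3}; color blue → {1, 4}; color green → {2}. No two adjacent vertices share a color.

3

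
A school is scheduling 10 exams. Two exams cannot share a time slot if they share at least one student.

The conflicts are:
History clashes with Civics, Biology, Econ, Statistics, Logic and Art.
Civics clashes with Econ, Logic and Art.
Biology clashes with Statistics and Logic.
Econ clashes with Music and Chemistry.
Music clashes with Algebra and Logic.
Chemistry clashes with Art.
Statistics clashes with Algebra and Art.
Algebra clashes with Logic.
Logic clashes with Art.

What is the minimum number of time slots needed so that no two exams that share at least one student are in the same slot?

4

History, Civics, Logic, Art pairwise conflict, so at least 4 time slots are needed.
Using 4 time slots: History=1, Civics=4, Biology=3, Econ=2, Music=1, Chemistry=1, Statistics=2, Algebra=3, Logic=2, Art=3. Each listed conflict is separated.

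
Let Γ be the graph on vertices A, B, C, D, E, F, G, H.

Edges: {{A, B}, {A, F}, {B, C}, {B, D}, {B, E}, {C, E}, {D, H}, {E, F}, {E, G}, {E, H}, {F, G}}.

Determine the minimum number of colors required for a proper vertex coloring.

3

E, F, G are pairwise adjacent, so at least 3 colors are needed.
3 colors suffice: A=1, B=2, C=3, D=1, E=1, F=2, G=3, H=2. Every edge joins two different colors.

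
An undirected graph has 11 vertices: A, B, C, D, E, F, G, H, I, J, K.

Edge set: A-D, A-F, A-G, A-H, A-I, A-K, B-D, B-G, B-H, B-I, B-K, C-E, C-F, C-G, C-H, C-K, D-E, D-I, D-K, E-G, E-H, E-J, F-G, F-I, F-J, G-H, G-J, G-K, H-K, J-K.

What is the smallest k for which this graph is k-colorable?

B, G, H, K are mutually adjacent (a clique of size 4), so at least 4 colors are needed.
4 colors suffice: color red → {D, G}; color blue → {E, F, K}; color green → {H, I, J}; color yellow → {A, B, C}. Each edge has distinct colors on its endpoints.

4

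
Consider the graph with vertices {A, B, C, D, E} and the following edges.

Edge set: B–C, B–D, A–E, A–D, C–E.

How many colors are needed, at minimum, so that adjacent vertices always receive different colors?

3

The cycle B-D-A-E-C-B has odd length 5, so it cannot be 2-colored; at least 3 colors are needed.
3 colors suffice: color 1 → {A, B}; color 2 → {C, D}; color 3 → {E}. Each edge has distinct colors on its endpoints.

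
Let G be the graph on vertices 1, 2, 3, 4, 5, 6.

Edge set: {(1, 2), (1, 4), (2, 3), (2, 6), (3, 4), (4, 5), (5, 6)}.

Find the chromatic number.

3

The cycle 2-1-4-5-6-2 has odd length 5, so it cannot be 2-colored; at least 3 colors are needed.
3 colors suffice: 1=blue, 2=red, 3=blue, 4=red, 5=green, 6=blue. No two adjacent vertices share a color.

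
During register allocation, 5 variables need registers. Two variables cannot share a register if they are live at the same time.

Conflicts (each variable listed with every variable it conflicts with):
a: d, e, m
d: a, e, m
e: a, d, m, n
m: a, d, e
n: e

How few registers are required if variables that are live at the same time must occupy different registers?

4

a, d, e, m all conflict with each other, so at least 4 registers are needed.
4 registers suffice: register 1 → {e}; register 2 → {a, n}; register 3 → {d}; register 4 → {m}. Each listed conflict is separated.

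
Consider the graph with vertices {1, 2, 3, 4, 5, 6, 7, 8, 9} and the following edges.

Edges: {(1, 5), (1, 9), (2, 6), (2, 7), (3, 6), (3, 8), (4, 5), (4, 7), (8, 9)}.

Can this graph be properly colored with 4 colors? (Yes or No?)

The chromatic number is 3. The cycle 2-7-4-5-1-9-8-3-6-2 has odd length 9, so it cannot be 2-colored; at least 3 colors are needed.
A valid assignment using 3 colors: 1=red, 2=red, 3=red, 4=red, 5=blue, 6=blue, 7=blue, 8=green, 9=blue.
Since 4 ≥ 3, a proper 4-coloring certainly exists.

Yes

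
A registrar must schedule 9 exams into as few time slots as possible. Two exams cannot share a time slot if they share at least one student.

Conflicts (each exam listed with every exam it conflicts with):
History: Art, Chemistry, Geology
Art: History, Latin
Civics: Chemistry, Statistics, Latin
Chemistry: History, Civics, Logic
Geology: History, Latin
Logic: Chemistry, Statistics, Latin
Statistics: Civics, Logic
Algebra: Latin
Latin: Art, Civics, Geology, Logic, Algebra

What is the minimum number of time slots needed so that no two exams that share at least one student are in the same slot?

3

The cycle History-Geology-Latin-Civics-Chemistry-History has odd length 5, so it cannot be 2-colored; at least 3 time slots are needed.
3 time slots suffice: time slot 1 → {History, Statistics, Latin}; time slot 2 → {Art, Civics, Geology, Logic, Algebra}; time slot 3 → {Chemistry}. No two conflicting exams share a time slot.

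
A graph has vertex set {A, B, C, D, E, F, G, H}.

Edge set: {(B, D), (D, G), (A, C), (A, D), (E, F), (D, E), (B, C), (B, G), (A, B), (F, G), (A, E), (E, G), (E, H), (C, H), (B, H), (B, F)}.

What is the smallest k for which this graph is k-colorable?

A, B, C are mutually adjacent, so at least 3 colors are needed.
3 colors suffice: color red → {B, E}; color blue → {A, G, H}; color green → {C, D, F}. Each edge has distinct colors on its endpoints.

3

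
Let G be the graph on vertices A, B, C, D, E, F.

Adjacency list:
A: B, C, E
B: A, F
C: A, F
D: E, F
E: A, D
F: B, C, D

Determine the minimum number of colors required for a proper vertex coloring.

3

The cycle C-F-D-E-A-C has odd length 5, so it cannot be 2-colored; at least 3 colors are needed.
One proper 3-coloring: A=1, B=2, C=2, D=2, E=3, F=1. No two adjacent vertices share a color.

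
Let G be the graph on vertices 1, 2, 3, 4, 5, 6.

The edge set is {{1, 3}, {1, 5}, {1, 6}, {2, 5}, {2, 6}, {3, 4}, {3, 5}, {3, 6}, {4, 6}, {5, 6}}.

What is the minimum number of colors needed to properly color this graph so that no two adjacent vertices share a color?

1, 3, 5, 6 are pairwise adjacent (a clique of size 4), so at least 4 colors are needed.
A valid assignment using 4 colors: 1=yellow, 2=green, 3=green, 4=blue, 5=blue, 6=red. No two adjacent vertices share a color.

4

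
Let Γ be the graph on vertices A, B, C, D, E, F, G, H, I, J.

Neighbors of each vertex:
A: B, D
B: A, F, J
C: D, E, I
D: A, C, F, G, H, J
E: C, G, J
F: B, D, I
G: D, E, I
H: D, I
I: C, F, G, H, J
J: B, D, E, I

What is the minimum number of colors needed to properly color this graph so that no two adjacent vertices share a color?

D and F are adjacent, so at least 2 colors are needed.
2 colors suffice: color 1 → {B, D, E, I}; color 2 → {A, C, F, G, H, J}. No two adjacent vertices share a color.

2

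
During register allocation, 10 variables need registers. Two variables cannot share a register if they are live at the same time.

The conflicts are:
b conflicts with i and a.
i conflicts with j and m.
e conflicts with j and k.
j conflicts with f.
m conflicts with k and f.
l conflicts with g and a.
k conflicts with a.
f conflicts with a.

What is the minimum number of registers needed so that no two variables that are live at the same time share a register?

3

The cycle m-i-b-a-k-m has odd length 5, so it cannot be 2-colored; at least 3 registers are needed.
3 registers suffice: register 1 → {i, e, g, a}; register 2 → {b, l, k, f}; register 3 → {j, m}. Every pair that conflicts lands in different registers.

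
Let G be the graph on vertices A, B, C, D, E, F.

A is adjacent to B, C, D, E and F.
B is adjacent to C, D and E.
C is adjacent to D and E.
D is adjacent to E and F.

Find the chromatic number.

A, B, C, D, E are mutually adjacent (a clique of size 5), so at least 5 colors are needed.
5 colors suffice: A=red, B=purple, C=yellow, D=blue, E=green, F=green. Each edge has distinct colors on its endpoints.

5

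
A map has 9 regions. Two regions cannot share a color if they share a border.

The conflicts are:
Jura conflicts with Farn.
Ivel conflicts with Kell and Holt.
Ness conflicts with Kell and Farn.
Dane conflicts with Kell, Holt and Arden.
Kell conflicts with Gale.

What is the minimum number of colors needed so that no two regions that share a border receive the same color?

2

Ness and Farn conflict, so at least 2 colors are needed.
2 colors suffice: Jura=2, Ivel=2, Ness=2, Dane=2, Kell=1, Holt=1, Arden=1, Gale=2, Farn=1. Every pair that conflicts lands in different colors.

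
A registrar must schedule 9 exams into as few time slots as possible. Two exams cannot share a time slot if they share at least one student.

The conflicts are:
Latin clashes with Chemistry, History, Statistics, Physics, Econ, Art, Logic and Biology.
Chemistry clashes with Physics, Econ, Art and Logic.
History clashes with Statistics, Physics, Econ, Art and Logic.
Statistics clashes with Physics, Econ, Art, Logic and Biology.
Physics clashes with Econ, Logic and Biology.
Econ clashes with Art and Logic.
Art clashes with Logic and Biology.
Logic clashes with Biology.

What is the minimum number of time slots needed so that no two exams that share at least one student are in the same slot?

Latin, History, Statistics, Physics, Econ, Logic pairwise conflict, so at least 6 time slots are needed.
A valid assignment using 6 time slots: Latin=1, Chemistry=3, History=6, Statistics=3, Physics=4, Econ=5, Art=4, Logic=2, Biology=5. Each listed conflict is separated.

6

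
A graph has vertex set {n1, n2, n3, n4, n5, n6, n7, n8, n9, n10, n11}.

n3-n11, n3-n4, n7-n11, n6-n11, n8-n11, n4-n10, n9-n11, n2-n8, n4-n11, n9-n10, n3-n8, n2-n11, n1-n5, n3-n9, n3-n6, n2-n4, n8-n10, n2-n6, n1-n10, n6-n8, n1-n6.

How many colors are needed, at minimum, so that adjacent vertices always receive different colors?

n3, n6, n8, n11 are pairwise adjacent (a clique of size 4), so at least 4 colors are needed.
4 colors suffice: color 1 → {n5, n10, n11}; color 2 → {n1, n2, n3, n7}; color 3 → {n4, n8, n9}; color 4 → {n6}. Every edge joins two different colors.

4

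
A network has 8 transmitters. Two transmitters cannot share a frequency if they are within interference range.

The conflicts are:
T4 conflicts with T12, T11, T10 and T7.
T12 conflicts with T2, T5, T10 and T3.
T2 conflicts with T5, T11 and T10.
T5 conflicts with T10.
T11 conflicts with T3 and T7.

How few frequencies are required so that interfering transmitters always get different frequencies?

4

T12, T2, T5, T10 pairwise conflict, so at least 4 frequencies are needed.
A valid assignment using 4 frequencies: T4=3, T12=1, T2=3, T5=4, T11=1, T10=2, T3=2, T7=2. Every pair that conflicts lands in different frequencies.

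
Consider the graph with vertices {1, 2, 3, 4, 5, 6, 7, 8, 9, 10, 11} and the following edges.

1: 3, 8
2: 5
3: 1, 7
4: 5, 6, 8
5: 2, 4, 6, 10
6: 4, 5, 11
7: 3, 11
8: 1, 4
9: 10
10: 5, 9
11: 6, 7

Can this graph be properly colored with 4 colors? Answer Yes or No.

The chromatic number is 3. 4, 5, 6 are pairwise adjacent, so at least 3 colors are needed.
One proper 3-coloring: 1=b, 2=b, 3=a, 4=c, 5=a, 6=b, 7=b, 8=a, 9=a, 10=b, 11=a.
Since 4 ≥ 3, a proper 4-coloring certainly exists.

Yes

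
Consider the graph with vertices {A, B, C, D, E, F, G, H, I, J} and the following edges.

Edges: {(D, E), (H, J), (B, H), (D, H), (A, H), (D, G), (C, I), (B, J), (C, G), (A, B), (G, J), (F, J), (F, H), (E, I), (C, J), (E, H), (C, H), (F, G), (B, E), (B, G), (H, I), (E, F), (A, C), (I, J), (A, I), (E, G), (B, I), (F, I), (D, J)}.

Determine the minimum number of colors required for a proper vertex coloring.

4

A, B, H, I are mutually adjacent (a clique of size 4), so at least 4 colors are needed.
4 colors suffice: color 1 → {G, H}; color 2 → {D, I}; color 3 → {A, E, J}; color 4 → {B, C, F}. No two adjacent vertices share a color.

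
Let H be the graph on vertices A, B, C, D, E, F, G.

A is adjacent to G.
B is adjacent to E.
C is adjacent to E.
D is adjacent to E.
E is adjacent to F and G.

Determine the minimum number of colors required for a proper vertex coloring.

E and F are adjacent, so at least 2 colors are needed.
2 colors suffice: color red → {A, E}; color blue → {B, C, D, F, G}. Each edge has distinct colors on its endpoints.

2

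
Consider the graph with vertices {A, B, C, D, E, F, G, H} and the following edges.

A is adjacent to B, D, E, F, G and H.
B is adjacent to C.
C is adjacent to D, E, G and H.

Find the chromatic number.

B and C are adjacent, so at least 2 colors are needed.
2 colors suffice: color 1 → {A, C}; color 2 → {B, D, E, F, G, H}. No two adjacent vertices share a color.

2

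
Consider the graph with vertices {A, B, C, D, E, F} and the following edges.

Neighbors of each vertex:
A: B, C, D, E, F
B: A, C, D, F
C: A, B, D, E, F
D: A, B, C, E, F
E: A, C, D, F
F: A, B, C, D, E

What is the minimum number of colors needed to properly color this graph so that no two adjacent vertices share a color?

5

A, B, C, D, F are pairwise adjacent (a clique of size 5), so at least 5 colors are needed.
A valid assignment using 5 colors: A=3, B=5, C=4, D=2, E=5, F=1. Every edge joins two different colors.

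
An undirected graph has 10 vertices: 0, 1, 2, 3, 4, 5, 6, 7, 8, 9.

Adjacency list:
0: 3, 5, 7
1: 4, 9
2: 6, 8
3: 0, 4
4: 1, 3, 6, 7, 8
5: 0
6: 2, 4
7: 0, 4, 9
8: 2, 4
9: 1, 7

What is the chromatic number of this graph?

2

1 and 4 are adjacent, so at least 2 colors are needed.
2 colors suffice: color a → {0, 2, 4, 9}; color b → {1, 3, 5, 6, 7, 8}. Each edge has distinct colors on its endpoints.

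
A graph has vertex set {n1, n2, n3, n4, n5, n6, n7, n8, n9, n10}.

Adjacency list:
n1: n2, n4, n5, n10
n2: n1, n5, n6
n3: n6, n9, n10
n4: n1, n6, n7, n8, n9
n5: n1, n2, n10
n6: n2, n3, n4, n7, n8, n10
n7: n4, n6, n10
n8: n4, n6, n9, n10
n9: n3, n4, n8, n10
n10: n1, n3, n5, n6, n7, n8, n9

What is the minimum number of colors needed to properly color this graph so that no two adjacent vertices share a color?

n3, n9, n10 form a triangle, so at least 3 colors are needed.
3 colors suffice: color R → {n2, n4, n10}; color B → {n1, n6, n9}; color G → {n3, n5, n7, n8}. No two adjacent vertices share a color.

3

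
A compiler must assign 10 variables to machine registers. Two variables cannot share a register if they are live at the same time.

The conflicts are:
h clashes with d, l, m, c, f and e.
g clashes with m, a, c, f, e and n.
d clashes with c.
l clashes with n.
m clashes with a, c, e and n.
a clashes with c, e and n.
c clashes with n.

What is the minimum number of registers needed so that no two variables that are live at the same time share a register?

g, m, a, c, n pairwise conflict, so at least 5 registers are needed.
Using 5 registers: h=1, g=1, d=3, l=2, m=3, a=4, c=2, f=2, e=2, n=5. Every pair that conflicts lands in different registers.

5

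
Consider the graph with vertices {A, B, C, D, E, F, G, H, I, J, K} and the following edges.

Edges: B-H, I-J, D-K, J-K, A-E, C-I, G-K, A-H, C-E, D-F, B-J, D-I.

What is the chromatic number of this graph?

3

The cycle A-H-B-J-I-C-E-A has odd length 7, so it cannot be 2-colored; at least 3 colors are needed.
A valid assignment using 3 colors: A=2, B=2, C=3, D=1, E=1, F=2, G=1, H=1, I=2, J=1, K=2. Each edge has distinct colors on its endpoints.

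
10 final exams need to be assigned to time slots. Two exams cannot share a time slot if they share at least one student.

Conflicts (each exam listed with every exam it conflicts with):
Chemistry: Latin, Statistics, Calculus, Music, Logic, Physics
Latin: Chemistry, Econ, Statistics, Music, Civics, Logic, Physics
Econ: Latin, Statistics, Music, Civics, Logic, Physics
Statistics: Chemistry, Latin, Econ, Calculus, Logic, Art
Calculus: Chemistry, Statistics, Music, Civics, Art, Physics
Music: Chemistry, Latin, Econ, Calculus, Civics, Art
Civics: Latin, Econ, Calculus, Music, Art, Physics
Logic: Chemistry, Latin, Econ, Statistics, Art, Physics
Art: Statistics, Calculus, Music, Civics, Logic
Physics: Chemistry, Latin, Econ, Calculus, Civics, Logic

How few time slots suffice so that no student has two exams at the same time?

Calculus, Music, Civics, Art pairwise conflict, so at least 4 time slots are needed.
4 time slots suffice: time slot 1 → {Latin, Calculus}; time slot 2 → {Statistics, Music, Physics}; time slot 3 → {Civics, Logic}; time slot 4 → {Chemistry, Econ, Art}. Each listed conflict is separated.

4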